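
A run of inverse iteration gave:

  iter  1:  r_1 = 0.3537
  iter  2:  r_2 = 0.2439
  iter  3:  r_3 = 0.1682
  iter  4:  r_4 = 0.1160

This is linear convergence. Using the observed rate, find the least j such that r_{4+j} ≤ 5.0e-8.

Rate ρ ≈ r_4/r_3 = 0.1160/0.1682 = 0.6897.
After j more steps, r_{4+j} ≈ 0.1160·ρ^j; need ρ^j ≤ 5.0e-8/0.1160 = 4.31034e-07.
j ≥ ln(4.31034e-07)/ln(0.6897) = -14.6571/-0.37150 = 39.454.
So 40 more iterations are needed.

40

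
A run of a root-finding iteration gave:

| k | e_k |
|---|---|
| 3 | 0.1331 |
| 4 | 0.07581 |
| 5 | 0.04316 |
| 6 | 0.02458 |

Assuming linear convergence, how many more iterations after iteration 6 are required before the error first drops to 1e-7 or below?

Rate ρ ≈ e_6/e_5 = 0.02458/0.04316 = 0.5695.
After j more steps, e_{6+j} ≈ 0.02458·ρ^j; need ρ^j ≤ 1e-7/0.02458 = 4.06835e-06.
j ≥ ln(4.06835e-06)/ln(0.5695) = -12.4123/-0.56300 = 22.047.
So 23 more iterations are needed.

23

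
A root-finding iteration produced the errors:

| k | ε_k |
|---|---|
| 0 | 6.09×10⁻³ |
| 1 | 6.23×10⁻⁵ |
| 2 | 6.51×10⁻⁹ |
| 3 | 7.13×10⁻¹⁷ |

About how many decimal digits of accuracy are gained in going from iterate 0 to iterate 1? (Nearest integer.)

2

Digits gained ≈ log₁₀(ε_0/ε_1) = log₁₀(6.09×10⁻³/6.23×10⁻⁵) = log₁₀(97.7528) ≈ 1.990.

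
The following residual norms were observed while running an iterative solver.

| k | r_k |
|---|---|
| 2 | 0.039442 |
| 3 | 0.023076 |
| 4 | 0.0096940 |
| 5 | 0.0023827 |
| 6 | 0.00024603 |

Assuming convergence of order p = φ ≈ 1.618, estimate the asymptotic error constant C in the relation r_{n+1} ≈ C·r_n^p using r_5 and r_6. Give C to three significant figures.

C ≈ r_6 / r_5^1.618
  = 0.00024603 / (0.0023827)^1.618
  = 0.00024603 / 5.70293e-05 ≈ 4.3141

4.31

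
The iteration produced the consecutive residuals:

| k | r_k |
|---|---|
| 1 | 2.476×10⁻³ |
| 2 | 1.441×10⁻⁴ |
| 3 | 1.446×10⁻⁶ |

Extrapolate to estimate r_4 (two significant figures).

First estimate the order: p ≈ ln(r_3/r_2) / ln(r_2/r_1) = ln(1.446×10⁻⁶/1.441×10⁻⁴)/ln(1.441×10⁻⁴/2.476×10⁻³) = ln(0.0100347)/ln(0.0581987) ≈ 1.6181.
Then r_4 ≈ r_3·(r_3/r_2)^p = 1.446×10⁻⁶·(0.0100347)^1.6181 = 1.446×10⁻⁶·0.00058376 ≈ 8.441e-10.

8.4e-10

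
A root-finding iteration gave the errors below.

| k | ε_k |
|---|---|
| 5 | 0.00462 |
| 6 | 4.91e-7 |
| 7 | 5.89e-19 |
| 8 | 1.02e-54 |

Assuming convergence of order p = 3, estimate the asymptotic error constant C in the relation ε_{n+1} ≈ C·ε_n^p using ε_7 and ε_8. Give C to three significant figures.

4.99

C ≈ ε_8 / ε_7^3
  = 1.02e-54 / (5.89e-19)^3
  = 1.02e-54 / 2.04336e-55 ≈ 4.9918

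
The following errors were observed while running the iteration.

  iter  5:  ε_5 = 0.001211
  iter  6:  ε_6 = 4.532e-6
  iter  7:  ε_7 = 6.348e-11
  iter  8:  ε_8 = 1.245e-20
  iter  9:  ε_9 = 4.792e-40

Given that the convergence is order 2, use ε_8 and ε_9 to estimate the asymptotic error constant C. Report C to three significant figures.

C ≈ ε_9 / ε_8^2
  = 4.792e-40 / (1.245e-20)^2
  = 4.792e-40 / 1.55002e-40 ≈ 3.0916

3.09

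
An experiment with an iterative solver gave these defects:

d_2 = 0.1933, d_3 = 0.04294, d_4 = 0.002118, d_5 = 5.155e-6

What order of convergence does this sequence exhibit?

Consecutive ratios: d_5/d_4 = 5.155e-6/0.002118 = 0.0024339, d_4/d_3 = 0.002118/0.04294 = 0.0493246.
p ≈ ln(0.0024339)/ln(0.0493246) = -6.0183/-3.0093 ≈ 2.00.
So the convergence is quadratic (order 2).

2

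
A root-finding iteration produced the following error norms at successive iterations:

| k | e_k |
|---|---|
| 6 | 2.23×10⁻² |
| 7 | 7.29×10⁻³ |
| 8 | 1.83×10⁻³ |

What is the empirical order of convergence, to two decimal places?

1.24

p ≈ ln(e_8/e_7) / ln(e_7/e_6)
  = ln(1.83×10⁻³/7.29×10⁻³) / ln(7.29×10⁻³/2.23×10⁻²)
  = ln(0.251029) / ln(0.326906)
  = -1.38219 / -1.11808 ≈ 1.23622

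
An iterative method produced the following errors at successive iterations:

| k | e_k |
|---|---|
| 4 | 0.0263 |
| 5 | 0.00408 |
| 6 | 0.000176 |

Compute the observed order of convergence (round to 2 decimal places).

1.69

p ≈ ln(e_6/e_5) / ln(e_5/e_4)
  = ln(0.000176/0.00408) / ln(0.00408/0.0263)
  = ln(0.0431373) / ln(0.155133)
  = -3.14337 / -1.86347 ≈ 1.68684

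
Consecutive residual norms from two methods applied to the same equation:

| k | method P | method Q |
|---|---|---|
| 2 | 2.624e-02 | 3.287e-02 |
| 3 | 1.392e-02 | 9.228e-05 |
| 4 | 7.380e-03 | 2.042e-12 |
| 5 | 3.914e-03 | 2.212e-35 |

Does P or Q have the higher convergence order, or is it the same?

Method P: p ≈ ln(3.914e-03/7.380e-03)/ln(7.380e-03/1.392e-02) ≈ 1.00.
Method Q: p ≈ ln(2.212e-35/2.042e-12)/ln(2.042e-12/9.228e-05) ≈ 3.00.
Method Q has the higher order (≈3.0 vs ≈1.0).

Q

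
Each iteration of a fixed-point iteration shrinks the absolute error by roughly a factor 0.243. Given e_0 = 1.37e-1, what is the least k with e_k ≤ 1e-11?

17

After k steps, e_k ≈ 1.37e-1·0.243^k.
Need 0.243^k ≤ 1e-11/1.37e-1 = 7.29927e-11.
k ≥ ln(7.29927e-11)/ln(0.243) = -23.3407/-1.41469 = 16.499.
Smallest integer k = 17.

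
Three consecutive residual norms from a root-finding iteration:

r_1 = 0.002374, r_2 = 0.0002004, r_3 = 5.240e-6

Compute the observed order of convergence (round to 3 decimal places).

p ≈ ln(r_3/r_2) / ln(r_2/r_1)
  = ln(5.240e-6/0.0002004) / ln(0.0002004/0.002374)
  = ln(0.0261477) / ln(0.0844145)
  = -3.643994 / -2.472016 ≈ 1.474098

1.474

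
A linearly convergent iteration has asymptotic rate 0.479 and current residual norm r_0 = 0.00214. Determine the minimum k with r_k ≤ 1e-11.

27

After k steps, r_k ≈ 0.00214·0.479^k.
Need 0.479^k ≤ 1e-11/0.00214 = 4.6729e-09.
k ≥ ln(4.6729e-09)/ln(0.479) = -19.1815/-0.73605 = 26.060.
Smallest integer k = 27.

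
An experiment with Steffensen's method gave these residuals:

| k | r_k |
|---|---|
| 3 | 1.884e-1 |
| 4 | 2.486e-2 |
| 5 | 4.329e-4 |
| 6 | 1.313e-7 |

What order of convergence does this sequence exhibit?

Consecutive ratios: r_6/r_5 = 1.313e-7/4.329e-4 = 0.000303303, r_5/r_4 = 4.329e-4/2.486e-2 = 0.0174135.
p ≈ ln(0.000303303)/ln(0.0174135) = -8.1008/-4.0505 ≈ 2.00.
So the convergence is quadratic (order 2).

2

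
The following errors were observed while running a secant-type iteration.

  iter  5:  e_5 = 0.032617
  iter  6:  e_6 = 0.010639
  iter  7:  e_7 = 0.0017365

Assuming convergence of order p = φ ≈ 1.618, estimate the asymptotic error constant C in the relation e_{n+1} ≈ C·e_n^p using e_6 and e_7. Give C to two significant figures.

2.7

C ≈ e_7 / e_6^1.618
  = 0.0017365 / (0.010639)^1.618
  = 0.0017365 / 0.000641986 ≈ 2.7049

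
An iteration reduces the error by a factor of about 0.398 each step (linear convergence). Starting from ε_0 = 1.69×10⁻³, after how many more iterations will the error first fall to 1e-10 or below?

After k steps, ε_k ≈ 1.69×10⁻³·0.398^k.
Need 0.398^k ≤ 1e-10/1.69×10⁻³ = 5.91716e-08.
k ≥ ln(5.91716e-08)/ln(0.398) = -16.6428/-0.92130 = 18.064.
Smallest integer k = 19.

19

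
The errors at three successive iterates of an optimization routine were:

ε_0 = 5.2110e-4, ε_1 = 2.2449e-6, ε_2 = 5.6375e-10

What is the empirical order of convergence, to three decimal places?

p ≈ ln(ε_2/ε_1) / ln(ε_1/ε_0)
  = ln(5.6375e-10/2.2449e-6) / ln(2.2449e-6/5.2110e-4)
  = ln(0.000251125) / ln(0.004308)
  = -8.289560 / -5.447282 ≈ 1.521779

1.522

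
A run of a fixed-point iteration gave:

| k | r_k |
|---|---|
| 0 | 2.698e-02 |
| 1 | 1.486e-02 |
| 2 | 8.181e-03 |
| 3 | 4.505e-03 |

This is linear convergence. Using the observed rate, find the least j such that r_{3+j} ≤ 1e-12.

Rate ρ ≈ r_3/r_2 = 4.505e-03/8.181e-03 = 0.5507.
After j more steps, r_{3+j} ≈ 4.505e-03·ρ^j; need ρ^j ≤ 1e-12/4.505e-03 = 2.21976e-10.
j ≥ ln(2.21976e-10)/ln(0.5507) = -22.2285/-0.59657 = 37.261.
So 38 more iterations are needed.

38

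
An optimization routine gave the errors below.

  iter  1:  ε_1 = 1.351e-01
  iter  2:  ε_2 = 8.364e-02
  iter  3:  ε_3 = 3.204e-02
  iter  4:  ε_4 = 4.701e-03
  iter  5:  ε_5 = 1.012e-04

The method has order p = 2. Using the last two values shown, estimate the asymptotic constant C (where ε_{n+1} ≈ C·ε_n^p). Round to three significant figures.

4.58

C ≈ ε_5 / ε_4^2
  = 1.012e-04 / (4.701e-03)^2
  = 1.012e-04 / 2.20994e-05 ≈ 4.5793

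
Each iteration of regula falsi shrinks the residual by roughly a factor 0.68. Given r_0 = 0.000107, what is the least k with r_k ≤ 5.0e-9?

26

After k steps, r_k ≈ 0.000107·0.68^k.
Need 0.68^k ≤ 5.0e-9/0.000107 = 4.6729e-05.
k ≥ ln(4.6729e-05)/ln(0.68) = -9.9711/-0.38566 = 25.855.
Smallest integer k = 26.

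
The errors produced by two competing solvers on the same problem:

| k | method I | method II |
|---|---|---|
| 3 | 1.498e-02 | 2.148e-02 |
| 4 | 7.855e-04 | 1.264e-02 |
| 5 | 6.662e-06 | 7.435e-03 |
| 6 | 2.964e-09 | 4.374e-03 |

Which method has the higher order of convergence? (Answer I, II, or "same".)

Method I: p ≈ ln(2.964e-09/6.662e-06)/ln(6.662e-06/7.855e-04) ≈ 1.62.
Method II: p ≈ ln(4.374e-03/7.435e-03)/ln(7.435e-03/1.264e-02) ≈ 1.00.
Method I has the higher order (≈1.6 vs ≈1.0).

I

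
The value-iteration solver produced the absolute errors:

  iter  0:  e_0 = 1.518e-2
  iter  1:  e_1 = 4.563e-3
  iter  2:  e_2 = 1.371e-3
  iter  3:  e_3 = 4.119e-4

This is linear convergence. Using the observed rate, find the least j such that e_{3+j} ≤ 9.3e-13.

17

Rate ρ ≈ e_3/e_2 = 4.119e-4/1.371e-3 = 0.3004.
After j more steps, e_{3+j} ≈ 4.119e-4·ρ^j; need ρ^j ≤ 9.3e-13/4.119e-4 = 2.25783e-09.
j ≥ ln(2.25783e-09)/ln(0.3004) = -19.9089/-1.20264 = 16.554.
So 17 more iterations are needed.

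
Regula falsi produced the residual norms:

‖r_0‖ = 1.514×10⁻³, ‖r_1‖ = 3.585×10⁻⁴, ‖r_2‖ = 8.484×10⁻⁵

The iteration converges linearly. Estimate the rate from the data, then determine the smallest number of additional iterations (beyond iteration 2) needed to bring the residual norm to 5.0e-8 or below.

Rate ρ ≈ ‖r_2‖/‖r_1‖ = 8.484×10⁻⁵/3.585×10⁻⁴ = 0.2367.
After j more steps, ‖r_{2+j}‖ ≈ 8.484×10⁻⁵·ρ^j; need ρ^j ≤ 5.0e-8/8.484×10⁻⁵ = 0.000589345.
j ≥ ln(0.000589345)/ln(0.2367) = -7.4365/-1.44096 = 5.161.
So 6 more iterations are needed.

6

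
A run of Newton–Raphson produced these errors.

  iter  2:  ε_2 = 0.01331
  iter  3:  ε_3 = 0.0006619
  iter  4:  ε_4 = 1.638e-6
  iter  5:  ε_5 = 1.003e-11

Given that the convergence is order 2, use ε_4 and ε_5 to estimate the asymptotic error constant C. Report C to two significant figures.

C ≈ ε_5 / ε_4^2
  = 1.003e-11 / (1.638e-6)^2
  = 1.003e-11 / 2.68304e-12 ≈ 3.7383

3.7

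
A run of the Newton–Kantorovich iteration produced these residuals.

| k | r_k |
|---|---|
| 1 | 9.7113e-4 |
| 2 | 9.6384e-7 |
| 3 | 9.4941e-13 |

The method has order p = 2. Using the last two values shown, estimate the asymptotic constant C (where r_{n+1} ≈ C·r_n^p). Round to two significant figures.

1.0

C ≈ r_3 / r_2^2
  = 9.4941e-13 / (9.6384e-7)^2
  = 9.4941e-13 / 9.28988e-13 ≈ 1.022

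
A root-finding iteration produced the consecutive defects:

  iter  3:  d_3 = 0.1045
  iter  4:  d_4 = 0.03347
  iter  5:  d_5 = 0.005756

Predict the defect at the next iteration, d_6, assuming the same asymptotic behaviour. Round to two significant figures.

3.8e-4

First estimate the order: p ≈ ln(d_5/d_4) / ln(d_4/d_3) = ln(0.005756/0.03347)/ln(0.03347/0.1045) = ln(0.171975)/ln(0.320287) ≈ 1.5462.
Then d_6 ≈ d_5·(d_5/d_4)^p = 0.005756·(0.171975)^1.5462 = 0.005756·0.0657471 ≈ 0.0003784.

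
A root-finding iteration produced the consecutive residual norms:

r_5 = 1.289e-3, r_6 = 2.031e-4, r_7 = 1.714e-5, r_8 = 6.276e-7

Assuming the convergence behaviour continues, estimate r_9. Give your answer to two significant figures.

7.5e-9

First estimate the order: p ≈ ln(r_8/r_7) / ln(r_7/r_6) = ln(6.276e-7/1.714e-5)/ln(1.714e-5/2.031e-4) = ln(0.0366161)/ln(0.0843919) ≈ 1.3377.
Then r_9 ≈ r_8·(r_8/r_7)^p = 6.276e-7·(0.0366161)^1.3377 = 6.276e-7·0.0119846 ≈ 7.522e-09.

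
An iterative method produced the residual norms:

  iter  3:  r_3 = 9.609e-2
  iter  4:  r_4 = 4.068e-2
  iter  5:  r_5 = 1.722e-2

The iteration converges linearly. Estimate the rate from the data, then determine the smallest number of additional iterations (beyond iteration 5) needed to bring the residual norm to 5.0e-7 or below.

Rate ρ ≈ r_5/r_4 = 1.722e-2/4.068e-2 = 0.4233.
After j more steps, r_{5+j} ≈ 1.722e-2·ρ^j; need ρ^j ≤ 5.0e-7/1.722e-2 = 2.9036e-05.
j ≥ ln(2.9036e-05)/ln(0.4233) = -10.4470/-0.85967 = 12.152.
So 13 more iterations are needed.

13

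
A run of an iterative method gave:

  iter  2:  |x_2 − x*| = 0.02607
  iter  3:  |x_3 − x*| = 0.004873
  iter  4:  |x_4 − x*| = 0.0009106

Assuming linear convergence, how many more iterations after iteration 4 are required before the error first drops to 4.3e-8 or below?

6

Rate ρ ≈ |x_4 − x*|/|x_3 − x*| = 0.0009106/0.004873 = 0.1869.
After j more steps, |x_{4+j} − x*| ≈ 0.0009106·ρ^j; need ρ^j ≤ 4.3e-8/0.0009106 = 4.72216e-05.
j ≥ ln(4.72216e-05)/ln(0.1869) = -9.9607/-1.67718 = 5.939.
So 6 more iterations are needed.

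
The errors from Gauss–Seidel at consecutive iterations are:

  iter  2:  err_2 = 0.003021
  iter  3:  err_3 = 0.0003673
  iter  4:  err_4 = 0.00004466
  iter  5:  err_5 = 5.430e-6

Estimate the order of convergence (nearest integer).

Consecutive ratios: err_5/err_4 = 5.430e-6/0.00004466 = 0.121585, err_4/err_3 = 0.00004466/0.0003673 = 0.12159.
p ≈ ln(0.121585)/ln(0.12159) = -2.1071/-2.1071 ≈ 1.00.
So the convergence is linear (order 1).

1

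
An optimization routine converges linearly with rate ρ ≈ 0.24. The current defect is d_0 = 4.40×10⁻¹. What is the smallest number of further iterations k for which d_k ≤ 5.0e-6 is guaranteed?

8

After k steps, d_k ≈ 4.40×10⁻¹·0.24^k.
Need 0.24^k ≤ 5.0e-6/4.40×10⁻¹ = 1.13636e-05.
k ≥ ln(1.13636e-05)/ln(0.24) = -11.3851/-1.42712 = 7.978.
Smallest integer k = 8.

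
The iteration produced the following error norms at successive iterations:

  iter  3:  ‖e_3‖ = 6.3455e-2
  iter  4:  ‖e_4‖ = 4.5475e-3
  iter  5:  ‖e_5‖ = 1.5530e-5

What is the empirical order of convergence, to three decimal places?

2.155

p ≈ ln(‖e_5‖/‖e_4‖) / ln(‖e_4‖/‖e_3‖)
  = ln(1.5530e-5/4.5475e-3) / ln(4.5475e-3/6.3455e-2)
  = ln(0.00341506) / ln(0.071665)
  = -5.679560 / -2.635753 ≈ 2.154815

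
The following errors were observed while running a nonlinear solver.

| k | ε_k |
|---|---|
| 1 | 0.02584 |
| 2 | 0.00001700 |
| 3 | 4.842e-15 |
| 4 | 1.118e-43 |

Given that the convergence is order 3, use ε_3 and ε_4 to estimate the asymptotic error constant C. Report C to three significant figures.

0.985

C ≈ ε_4 / ε_3^3
  = 1.118e-43 / (4.842e-15)^3
  = 1.118e-43 / 1.13521e-43 ≈ 0.98484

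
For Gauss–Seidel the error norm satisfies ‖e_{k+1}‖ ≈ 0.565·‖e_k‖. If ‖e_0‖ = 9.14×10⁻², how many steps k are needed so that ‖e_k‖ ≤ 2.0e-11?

After k steps, ‖e_k‖ ≈ 9.14×10⁻²·0.565^k.
Need 0.565^k ≤ 2.0e-11/9.14×10⁻² = 2.18818e-10.
k ≥ ln(2.18818e-10)/ln(0.565) = -22.2428/-0.57093 = 38.959.
Smallest integer k = 39.

39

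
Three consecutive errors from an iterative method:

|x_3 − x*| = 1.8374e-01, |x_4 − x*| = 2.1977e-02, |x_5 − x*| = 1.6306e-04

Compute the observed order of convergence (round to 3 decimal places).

p ≈ ln(|x_5 − x*|/|x_4 − x*|) / ln(|x_4 − x*|/|x_3 − x*|)
  = ln(1.6306e-04/2.1977e-02) / ln(2.1977e-02/1.8374e-01)
  = ln(0.00741958) / ln(0.119609)
  = -4.903633 / -2.123527 ≈ 2.309193

2.309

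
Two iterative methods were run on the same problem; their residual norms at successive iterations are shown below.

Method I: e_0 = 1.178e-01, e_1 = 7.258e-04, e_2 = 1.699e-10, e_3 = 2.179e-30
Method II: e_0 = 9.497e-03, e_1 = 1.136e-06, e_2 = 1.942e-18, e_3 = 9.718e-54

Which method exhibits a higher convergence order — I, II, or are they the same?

Method I: p ≈ ln(2.179e-30/1.699e-10)/ln(1.699e-10/7.258e-04) ≈ 3.00.
Method II: p ≈ ln(9.718e-54/1.942e-18)/ln(1.942e-18/1.136e-06) ≈ 3.00.
Both orders ≈ 3.0 — effectively the same.

same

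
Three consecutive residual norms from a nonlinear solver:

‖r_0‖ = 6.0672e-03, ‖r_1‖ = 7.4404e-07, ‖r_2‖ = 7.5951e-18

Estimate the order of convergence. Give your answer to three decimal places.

p ≈ ln(‖r_2‖/‖r_1‖) / ln(‖r_1‖/‖r_0‖)
  = ln(7.5951e-18/7.4404e-07) / ln(7.4404e-07/6.0672e-03)
  = ln(1.02079e-11) / ln(0.000122633)
  = -25.307859 / -9.006314 ≈ 2.810013

2.810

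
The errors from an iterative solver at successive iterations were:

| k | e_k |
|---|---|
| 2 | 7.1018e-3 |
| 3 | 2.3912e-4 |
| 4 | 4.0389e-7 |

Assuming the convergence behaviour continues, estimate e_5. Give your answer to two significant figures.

2.4e-12

First estimate the order: p ≈ ln(e_4/e_3) / ln(e_3/e_2) = ln(4.0389e-7/2.3912e-4)/ln(2.3912e-4/7.1018e-3) = ln(0.00168907)/ln(0.0336703) ≈ 1.8824.
Then e_5 ≈ e_4·(e_4/e_3)^p = 4.0389e-7·(0.00168907)^1.8824 = 4.0389e-7·6.04399e-06 ≈ 2.441e-12.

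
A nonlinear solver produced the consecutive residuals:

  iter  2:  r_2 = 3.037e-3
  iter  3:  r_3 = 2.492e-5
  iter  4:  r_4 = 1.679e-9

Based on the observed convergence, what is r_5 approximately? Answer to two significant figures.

7.6e-18

First estimate the order: p ≈ ln(r_4/r_3) / ln(r_3/r_2) = ln(1.679e-9/2.492e-5)/ln(2.492e-5/3.037e-3) = ln(6.73756e-05)/ln(0.00820547) ≈ 1.9999.
Then r_5 ≈ r_4·(r_4/r_3)^p = 1.679e-9·(6.73756e-05)^1.9999 = 1.679e-9·4.54383e-09 ≈ 7.629e-18.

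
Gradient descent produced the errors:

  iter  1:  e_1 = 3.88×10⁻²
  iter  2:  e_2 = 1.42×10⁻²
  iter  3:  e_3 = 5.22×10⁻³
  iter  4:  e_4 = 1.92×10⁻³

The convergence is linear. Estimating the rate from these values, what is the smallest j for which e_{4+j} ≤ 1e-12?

22

Rate ρ ≈ e_4/e_3 = 1.92×10⁻³/5.22×10⁻³ = 0.3678.
After j more steps, e_{4+j} ≈ 1.92×10⁻³·ρ^j; need ρ^j ≤ 1e-12/1.92×10⁻³ = 5.20833e-10.
j ≥ ln(5.20833e-10)/ln(0.3678) = -21.3756/-1.00022 = 21.371.
So 22 more iterations are needed.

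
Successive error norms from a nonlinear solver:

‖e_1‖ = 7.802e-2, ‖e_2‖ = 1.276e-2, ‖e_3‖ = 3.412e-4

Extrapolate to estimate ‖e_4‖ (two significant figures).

First estimate the order: p ≈ ln(‖e_3‖/‖e_2‖) / ln(‖e_2‖/‖e_1‖) = ln(3.412e-4/1.276e-2)/ln(1.276e-2/7.802e-2) = ln(0.0267398)/ln(0.163548) ≈ 2.0002.
Then ‖e_4‖ ≈ ‖e_3‖·(‖e_3‖/‖e_2‖)^p = 3.412e-4·(0.0267398)^2.0002 = 3.412e-4·0.000714499 ≈ 2.438e-07.

2.4e-7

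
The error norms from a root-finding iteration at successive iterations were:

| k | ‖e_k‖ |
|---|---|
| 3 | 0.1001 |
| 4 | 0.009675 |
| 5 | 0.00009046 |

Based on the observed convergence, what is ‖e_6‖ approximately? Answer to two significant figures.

First estimate the order: p ≈ ln(‖e_5‖/‖e_4‖) / ln(‖e_4‖/‖e_3‖) = ln(0.00009046/0.009675)/ln(0.009675/0.1001) = ln(0.00934987)/ln(0.0966533) ≈ 1.9996.
Then ‖e_6‖ ≈ ‖e_5‖·(‖e_5‖/‖e_4‖)^p = 0.00009046·(0.00934987)^1.9996 = 0.00009046·8.75836e-05 ≈ 7.923e-09.

7.9e-9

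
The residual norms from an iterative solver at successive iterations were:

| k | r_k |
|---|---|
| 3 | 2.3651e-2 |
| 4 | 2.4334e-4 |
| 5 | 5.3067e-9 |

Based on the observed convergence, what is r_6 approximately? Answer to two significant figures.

6.2e-20

First estimate the order: p ≈ ln(r_5/r_4) / ln(r_4/r_3) = ln(5.3067e-9/2.4334e-4)/ln(2.4334e-4/2.3651e-2) = ln(2.18078e-05)/ln(0.0102888) ≈ 2.3452.
Then r_6 ≈ r_5·(r_5/r_4)^p = 5.3067e-9·(2.18078e-05)^2.3452 = 5.3067e-9·1.1698e-11 ≈ 6.208e-20.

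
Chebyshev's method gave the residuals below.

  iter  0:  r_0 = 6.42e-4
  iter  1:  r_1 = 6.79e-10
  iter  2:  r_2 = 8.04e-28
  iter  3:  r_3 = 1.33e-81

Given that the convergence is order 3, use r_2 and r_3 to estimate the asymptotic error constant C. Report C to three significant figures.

C ≈ r_3 / r_2^3
  = 1.33e-81 / (8.04e-28)^3
  = 1.33e-81 / 5.19718e-82 ≈ 2.5591

2.56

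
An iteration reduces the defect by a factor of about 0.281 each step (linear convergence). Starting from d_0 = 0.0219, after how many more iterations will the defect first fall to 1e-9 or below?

After k steps, d_k ≈ 0.0219·0.281^k.
Need 0.281^k ≤ 1e-9/0.0219 = 4.56621e-08.
k ≥ ln(4.56621e-08)/ln(0.281) = -16.9020/-1.26940 = 13.315.
Smallest integer k = 14.

14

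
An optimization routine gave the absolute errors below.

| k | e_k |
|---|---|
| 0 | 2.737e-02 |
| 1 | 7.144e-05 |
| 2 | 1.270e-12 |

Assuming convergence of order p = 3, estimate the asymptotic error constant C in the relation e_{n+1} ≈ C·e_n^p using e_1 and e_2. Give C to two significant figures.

3.5

C ≈ e_2 / e_1^3
  = 1.270e-12 / (7.144e-05)^3
  = 1.270e-12 / 3.64606e-13 ≈ 3.4832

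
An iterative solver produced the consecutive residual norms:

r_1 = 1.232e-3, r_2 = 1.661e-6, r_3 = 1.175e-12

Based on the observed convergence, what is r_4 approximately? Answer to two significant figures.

First estimate the order: p ≈ ln(r_3/r_2) / ln(r_2/r_1) = ln(1.175e-12/1.661e-6)/ln(1.661e-6/1.232e-3) = ln(7.07405e-07)/ln(0.00134821) ≈ 2.1428.
Then r_4 ≈ r_3·(r_3/r_2)^p = 1.175e-12·(7.07405e-07)^2.1428 = 1.175e-12·6.62322e-14 ≈ 7.782e-26.

7.8e-26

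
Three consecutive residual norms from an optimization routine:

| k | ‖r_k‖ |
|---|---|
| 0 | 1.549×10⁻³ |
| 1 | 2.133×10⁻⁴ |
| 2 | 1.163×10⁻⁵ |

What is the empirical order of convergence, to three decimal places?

1.467

p ≈ ln(‖r_2‖/‖r_1‖) / ln(‖r_1‖/‖r_0‖)
  = ln(1.163×10⁻⁵/2.133×10⁻⁴) / ln(2.133×10⁻⁴/1.549×10⁻³)
  = ln(0.0545241) / ln(0.137702)
  = -2.909112 / -1.982663 ≈ 1.467275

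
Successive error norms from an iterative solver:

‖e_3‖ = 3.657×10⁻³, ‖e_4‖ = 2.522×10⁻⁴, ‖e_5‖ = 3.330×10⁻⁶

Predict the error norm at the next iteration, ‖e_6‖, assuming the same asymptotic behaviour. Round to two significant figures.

First estimate the order: p ≈ ln(‖e_5‖/‖e_4‖) / ln(‖e_4‖/‖e_3‖) = ln(3.330×10⁻⁶/2.522×10⁻⁴)/ln(2.522×10⁻⁴/3.657×10⁻³) = ln(0.0132038)/ln(0.0689636) ≈ 1.6182.
Then ‖e_6‖ ≈ ‖e_5‖·(‖e_5‖/‖e_4‖)^p = 3.330×10⁻⁶·(0.0132038)^1.6182 = 3.330×10⁻⁶·0.000909735 ≈ 3.029e-09.

3.0e-9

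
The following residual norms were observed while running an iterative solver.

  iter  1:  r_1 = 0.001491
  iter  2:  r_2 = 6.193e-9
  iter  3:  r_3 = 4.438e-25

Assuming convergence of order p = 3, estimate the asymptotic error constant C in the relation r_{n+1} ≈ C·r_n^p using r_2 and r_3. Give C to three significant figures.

C ≈ r_3 / r_2^3
  = 4.438e-25 / (6.193e-9)^3
  = 4.438e-25 / 2.37522e-25 ≈ 1.8685

1.87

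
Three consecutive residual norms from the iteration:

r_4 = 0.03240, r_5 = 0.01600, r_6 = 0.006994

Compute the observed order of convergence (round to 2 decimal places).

1.17

p ≈ ln(r_6/r_5) / ln(r_5/r_4)
  = ln(0.006994/0.01600) / ln(0.01600/0.03240)
  = ln(0.437125) / ln(0.493827)
  = -0.82754 / -0.70557 ≈ 1.17287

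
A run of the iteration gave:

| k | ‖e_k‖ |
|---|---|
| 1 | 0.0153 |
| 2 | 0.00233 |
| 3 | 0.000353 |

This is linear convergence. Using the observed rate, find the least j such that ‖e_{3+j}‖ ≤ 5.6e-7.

4

Rate ρ ≈ ‖e_3‖/‖e_2‖ = 0.000353/0.00233 = 0.1515.
After j more steps, ‖e_{3+j}‖ ≈ 0.000353·ρ^j; need ρ^j ≤ 5.6e-7/0.000353 = 0.0015864.
j ≥ ln(0.0015864)/ln(0.1515) = -6.4463/-1.88717 = 3.416.
So 4 more iterations are needed.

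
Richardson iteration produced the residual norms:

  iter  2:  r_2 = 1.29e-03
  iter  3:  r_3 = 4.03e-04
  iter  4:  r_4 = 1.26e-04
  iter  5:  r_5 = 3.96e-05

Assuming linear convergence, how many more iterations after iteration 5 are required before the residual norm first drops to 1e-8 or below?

8

Rate ρ ≈ r_5/r_4 = 3.96e-05/1.26e-04 = 0.3143.
After j more steps, r_{5+j} ≈ 3.96e-05·ρ^j; need ρ^j ≤ 1e-8/3.96e-05 = 0.000252525.
j ≥ ln(0.000252525)/ln(0.3143) = -8.2840/-1.15741 = 7.157.
So 8 more iterations are needed.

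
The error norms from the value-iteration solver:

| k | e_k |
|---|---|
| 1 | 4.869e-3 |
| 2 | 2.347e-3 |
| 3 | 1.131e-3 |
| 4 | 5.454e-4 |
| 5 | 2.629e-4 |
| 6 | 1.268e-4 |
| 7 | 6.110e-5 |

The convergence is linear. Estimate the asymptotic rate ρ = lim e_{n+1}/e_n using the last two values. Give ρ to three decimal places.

0.482

ρ ≈ e_7/e_6 = 6.110e-5/1.268e-4 = 0.48186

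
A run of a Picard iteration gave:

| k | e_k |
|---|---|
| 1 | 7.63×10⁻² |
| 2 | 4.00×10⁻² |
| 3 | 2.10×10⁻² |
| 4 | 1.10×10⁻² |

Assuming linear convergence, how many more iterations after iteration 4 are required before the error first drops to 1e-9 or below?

Rate ρ ≈ e_4/e_3 = 1.10×10⁻²/2.10×10⁻² = 0.5238.
After j more steps, e_{4+j} ≈ 1.10×10⁻²·ρ^j; need ρ^j ≤ 1e-9/1.10×10⁻² = 9.09091e-08.
j ≥ ln(9.09091e-08)/ln(0.5238) = -16.2134/-0.64665 = 25.073.
So 26 more iterations are needed.

26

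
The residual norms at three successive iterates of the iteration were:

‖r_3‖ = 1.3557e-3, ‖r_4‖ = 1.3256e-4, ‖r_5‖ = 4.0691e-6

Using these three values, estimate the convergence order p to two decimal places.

p ≈ ln(‖r_5‖/‖r_4‖) / ln(‖r_4‖/‖r_3‖)
  = ln(4.0691e-6/1.3256e-4) / ln(1.3256e-4/1.3557e-3)
  = ln(0.0306963) / ln(0.0977797)
  = -3.48361 / -2.32504 ≈ 1.49830

1.50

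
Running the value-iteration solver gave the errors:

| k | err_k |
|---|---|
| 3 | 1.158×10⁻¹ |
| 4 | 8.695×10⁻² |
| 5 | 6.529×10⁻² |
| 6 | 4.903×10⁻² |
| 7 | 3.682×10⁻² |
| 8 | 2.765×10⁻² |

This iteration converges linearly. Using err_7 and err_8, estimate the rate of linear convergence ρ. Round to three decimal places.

ρ ≈ err_8/err_7 = 2.765×10⁻²/3.682×10⁻² = 0.75095

0.751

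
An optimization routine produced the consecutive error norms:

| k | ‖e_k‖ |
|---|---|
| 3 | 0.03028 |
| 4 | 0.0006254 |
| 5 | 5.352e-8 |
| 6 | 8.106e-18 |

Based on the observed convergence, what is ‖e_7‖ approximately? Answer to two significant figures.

First estimate the order: p ≈ ln(‖e_6‖/‖e_5‖) / ln(‖e_5‖/‖e_4‖) = ln(8.106e-18/5.352e-8)/ln(5.352e-8/0.0006254) = ln(1.51457e-10)/ln(8.55772e-05) ≈ 2.4141.
Then ‖e_7‖ ≈ ‖e_6‖·(‖e_6‖/‖e_5‖)^p = 8.106e-18·(1.51457e-10)^2.4141 = 8.106e-18·1.96896e-24 ≈ 1.596e-41.

1.6e-41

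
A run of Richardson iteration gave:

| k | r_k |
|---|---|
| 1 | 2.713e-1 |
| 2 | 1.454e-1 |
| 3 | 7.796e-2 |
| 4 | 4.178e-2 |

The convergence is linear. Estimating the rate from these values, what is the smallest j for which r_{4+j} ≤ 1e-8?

25

Rate ρ ≈ r_4/r_3 = 4.178e-2/7.796e-2 = 0.5359.
After j more steps, r_{4+j} ≈ 4.178e-2·ρ^j; need ρ^j ≤ 1e-8/4.178e-2 = 2.39349e-07.
j ≥ ln(2.39349e-07)/ln(0.5359) = -15.2453/-0.62381 = 24.439.
So 25 more iterations are needed.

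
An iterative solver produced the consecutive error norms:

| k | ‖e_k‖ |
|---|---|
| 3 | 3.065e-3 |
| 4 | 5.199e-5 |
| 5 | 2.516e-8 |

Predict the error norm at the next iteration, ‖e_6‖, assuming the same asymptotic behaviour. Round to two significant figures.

First estimate the order: p ≈ ln(‖e_5‖/‖e_4‖) / ln(‖e_4‖/‖e_3‖) = ln(2.516e-8/5.199e-5)/ln(5.199e-5/3.065e-3) = ln(0.000483939)/ln(0.0169625) ≈ 1.8725.
Then ‖e_6‖ ≈ ‖e_5‖·(‖e_5‖/‖e_4‖)^p = 2.516e-8·(0.000483939)^1.8725 = 2.516e-8·6.19827e-07 ≈ 1.559e-14.

1.6e-14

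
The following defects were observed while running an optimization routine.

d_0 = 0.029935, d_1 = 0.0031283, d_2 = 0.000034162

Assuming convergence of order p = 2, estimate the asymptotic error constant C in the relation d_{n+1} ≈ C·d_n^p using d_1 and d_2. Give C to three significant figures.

C ≈ d_2 / d_1^2
  = 0.000034162 / (0.0031283)^2
  = 0.000034162 / 9.78626e-06 ≈ 3.4908

3.49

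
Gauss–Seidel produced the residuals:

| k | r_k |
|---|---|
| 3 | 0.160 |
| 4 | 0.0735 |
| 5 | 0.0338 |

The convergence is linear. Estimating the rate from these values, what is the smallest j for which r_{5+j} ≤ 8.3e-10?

23

Rate ρ ≈ r_5/r_4 = 0.0338/0.0735 = 0.4599.
After j more steps, r_{5+j} ≈ 0.0338·ρ^j; need ρ^j ≤ 8.3e-10/0.0338 = 2.45562e-08.
j ≥ ln(2.45562e-08)/ln(0.4599) = -17.5223/-0.77675 = 22.558.
So 23 more iterations are needed.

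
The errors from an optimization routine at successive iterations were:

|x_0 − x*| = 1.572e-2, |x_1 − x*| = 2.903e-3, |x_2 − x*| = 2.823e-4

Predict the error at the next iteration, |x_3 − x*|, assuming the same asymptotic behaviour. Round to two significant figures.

First estimate the order: p ≈ ln(|x_2 − x*|/|x_1 − x*|) / ln(|x_1 − x*|/|x_0 − x*|) = ln(2.823e-4/2.903e-3)/ln(2.903e-3/1.572e-2) = ln(0.0972442)/ln(0.184669) ≈ 1.3797.
Then |x_3 − x*| ≈ |x_2 − x*|·(|x_2 − x*|/|x_1 − x*|)^p = 2.823e-4·(0.0972442)^1.3797 = 2.823e-4·0.040138 ≈ 1.133e-05.

1.1e-5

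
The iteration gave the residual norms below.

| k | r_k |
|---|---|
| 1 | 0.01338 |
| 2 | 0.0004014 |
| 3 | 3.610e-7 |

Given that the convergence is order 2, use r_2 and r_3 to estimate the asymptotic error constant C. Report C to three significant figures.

2.24

C ≈ r_3 / r_2^2
  = 3.610e-7 / (0.0004014)^2
  = 3.610e-7 / 1.61122e-07 ≈ 2.2405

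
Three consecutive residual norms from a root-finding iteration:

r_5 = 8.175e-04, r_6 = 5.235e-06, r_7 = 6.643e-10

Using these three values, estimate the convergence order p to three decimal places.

1.776

p ≈ ln(r_7/r_6) / ln(r_6/r_5)
  = ln(6.643e-10/5.235e-06) / ln(5.235e-06/8.175e-04)
  = ln(0.000126896) / ln(0.00640367)
  = -8.972143 / -5.050884 ≈ 1.776351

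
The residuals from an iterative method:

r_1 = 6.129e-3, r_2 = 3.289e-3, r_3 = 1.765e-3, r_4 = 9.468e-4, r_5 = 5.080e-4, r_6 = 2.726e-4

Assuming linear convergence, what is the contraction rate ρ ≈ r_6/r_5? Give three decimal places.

ρ ≈ r_6/r_5 = 2.726e-4/5.080e-4 = 0.53661

0.537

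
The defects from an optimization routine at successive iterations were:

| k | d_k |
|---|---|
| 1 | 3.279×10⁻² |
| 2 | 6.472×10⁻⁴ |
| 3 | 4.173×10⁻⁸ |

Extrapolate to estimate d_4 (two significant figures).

2.1e-18

First estimate the order: p ≈ ln(d_3/d_2) / ln(d_2/d_1) = ln(4.173×10⁻⁸/6.472×10⁻⁴)/ln(6.472×10⁻⁴/3.279×10⁻²) = ln(6.44778e-05)/ln(0.0197377) ≈ 2.4583.
Then d_4 ≈ d_3·(d_3/d_2)^p = 4.173×10⁻⁸·(6.44778e-05)^2.4583 = 4.173×10⁻⁸·4.99198e-11 ≈ 2.083e-18.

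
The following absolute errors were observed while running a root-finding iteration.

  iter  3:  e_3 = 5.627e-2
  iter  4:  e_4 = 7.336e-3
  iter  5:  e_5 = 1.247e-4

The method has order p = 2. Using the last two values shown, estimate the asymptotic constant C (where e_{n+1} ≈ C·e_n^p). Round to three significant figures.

C ≈ e_5 / e_4^2
  = 1.247e-4 / (7.336e-3)^2
  = 1.247e-4 / 5.38169e-05 ≈ 2.3171

2.32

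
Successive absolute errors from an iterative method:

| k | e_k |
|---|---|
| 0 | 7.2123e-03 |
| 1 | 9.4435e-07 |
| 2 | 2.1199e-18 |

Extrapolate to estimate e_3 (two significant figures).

First estimate the order: p ≈ ln(e_2/e_1) / ln(e_1/e_0) = ln(2.1199e-18/9.4435e-07)/ln(9.4435e-07/7.2123e-03) = ln(2.24482e-12)/ln(0.000130936) ≈ 3.0000.
Then e_3 ≈ e_2·(e_2/e_1)^p = 2.1199e-18·(2.24482e-12)^3.0000 = 2.1199e-18·1.13121e-35 ≈ 2.398e-53.

2.4e-53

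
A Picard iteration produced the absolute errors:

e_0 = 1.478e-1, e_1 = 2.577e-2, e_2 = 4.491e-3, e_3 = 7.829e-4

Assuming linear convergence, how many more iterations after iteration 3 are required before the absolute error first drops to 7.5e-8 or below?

6

Rate ρ ≈ e_3/e_2 = 7.829e-4/4.491e-3 = 0.1743.
After j more steps, e_{3+j} ≈ 7.829e-4·ρ^j; need ρ^j ≤ 7.5e-8/7.829e-4 = 9.57977e-05.
j ≥ ln(9.57977e-05)/ln(0.1743) = -9.2533/-1.74698 = 5.297.
So 6 more iterations are needed.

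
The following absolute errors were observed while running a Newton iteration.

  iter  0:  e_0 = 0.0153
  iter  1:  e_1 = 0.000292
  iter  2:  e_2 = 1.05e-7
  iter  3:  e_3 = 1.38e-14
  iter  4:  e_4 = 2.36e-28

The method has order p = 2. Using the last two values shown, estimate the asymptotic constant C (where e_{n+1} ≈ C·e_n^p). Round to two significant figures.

C ≈ e_4 / e_3^2
  = 2.36e-28 / (1.38e-14)^2
  = 2.36e-28 / 1.9044e-28 ≈ 1.2392

1.2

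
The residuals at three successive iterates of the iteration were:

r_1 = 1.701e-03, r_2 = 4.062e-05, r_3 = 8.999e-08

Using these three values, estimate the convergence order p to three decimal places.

p ≈ ln(r_3/r_2) / ln(r_2/r_1)
  = ln(8.999e-08/4.062e-05) / ln(4.062e-05/1.701e-03)
  = ln(0.00221541) / ln(0.0238801)
  = -6.112318 / -3.734710 ≈ 1.636625

1.637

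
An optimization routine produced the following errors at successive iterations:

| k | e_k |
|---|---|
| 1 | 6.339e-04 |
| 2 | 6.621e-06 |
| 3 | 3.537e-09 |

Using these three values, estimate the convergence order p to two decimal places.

p ≈ ln(e_3/e_2) / ln(e_2/e_1)
  = ln(3.537e-09/6.621e-06) / ln(6.621e-06/6.339e-04)
  = ln(0.000534209) / ln(0.0104449)
  = -7.53472 / -4.56164 ≈ 1.65176

1.65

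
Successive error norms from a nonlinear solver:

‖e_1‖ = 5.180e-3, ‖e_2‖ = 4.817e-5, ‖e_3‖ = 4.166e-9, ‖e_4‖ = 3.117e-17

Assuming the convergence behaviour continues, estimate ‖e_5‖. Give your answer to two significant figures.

First estimate the order: p ≈ ln(‖e_4‖/‖e_3‖) / ln(‖e_3‖/‖e_2‖) = ln(3.117e-17/4.166e-9)/ln(4.166e-9/4.817e-5) = ln(7.482e-09)/ln(8.64854e-05) ≈ 2.0000.
Then ‖e_5‖ ≈ ‖e_4‖·(‖e_4‖/‖e_3‖)^p = 3.117e-17·(7.482e-09)^2.0000 = 3.117e-17·5.59803e-17 ≈ 1.745e-33.

1.7e-33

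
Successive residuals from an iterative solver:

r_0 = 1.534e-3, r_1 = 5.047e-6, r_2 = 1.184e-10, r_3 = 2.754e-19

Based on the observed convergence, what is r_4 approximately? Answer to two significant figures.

First estimate the order: p ≈ ln(r_3/r_2) / ln(r_2/r_1) = ln(2.754e-19/1.184e-10)/ln(1.184e-10/5.047e-6) = ln(2.32601e-09)/ln(2.34595e-05) ≈ 1.8648.
Then r_4 ≈ r_3·(r_3/r_2)^p = 2.754e-19·(2.32601e-09)^1.8648 = 2.754e-19·7.95165e-17 ≈ 2.19e-35.

2.2e-35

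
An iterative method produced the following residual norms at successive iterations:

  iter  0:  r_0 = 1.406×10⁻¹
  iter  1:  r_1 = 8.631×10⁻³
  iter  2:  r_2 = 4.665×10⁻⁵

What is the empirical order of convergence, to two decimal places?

1.87

p ≈ ln(r_2/r_1) / ln(r_1/r_0)
  = ln(4.665×10⁻⁵/8.631×10⁻³) / ln(8.631×10⁻³/1.406×10⁻¹)
  = ln(0.00540494) / ln(0.0613869)
  = -5.22044 / -2.79056 ≈ 1.87075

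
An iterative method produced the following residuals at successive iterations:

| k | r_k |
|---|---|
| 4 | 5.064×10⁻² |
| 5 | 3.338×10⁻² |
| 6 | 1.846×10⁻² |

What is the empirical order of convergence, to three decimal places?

1.421

p ≈ ln(r_6/r_5) / ln(r_5/r_4)
  = ln(1.846×10⁻²/3.338×10⁻²) / ln(3.338×10⁻²/5.064×10⁻²)
  = ln(0.553026) / ln(0.659163)
  = -0.592350 / -0.416784 ≈ 1.421240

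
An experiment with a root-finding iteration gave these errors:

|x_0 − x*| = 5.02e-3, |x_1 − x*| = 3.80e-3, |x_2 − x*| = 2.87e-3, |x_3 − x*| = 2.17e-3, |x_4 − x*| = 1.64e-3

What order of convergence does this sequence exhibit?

1

Consecutive ratios: |x_4 − x*|/|x_3 − x*| = 1.64e-3/2.17e-3 = 0.75576, |x_3 − x*|/|x_2 − x*| = 2.17e-3/2.87e-3 = 0.756098.
p ≈ ln(0.75576)/ln(0.756098) = -0.2800/-0.2796 ≈ 1.00.
So the convergence is linear (order 1).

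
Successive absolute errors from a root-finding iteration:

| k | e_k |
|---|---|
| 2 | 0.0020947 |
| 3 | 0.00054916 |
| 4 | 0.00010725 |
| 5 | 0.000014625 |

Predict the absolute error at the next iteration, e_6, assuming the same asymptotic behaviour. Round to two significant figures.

First estimate the order: p ≈ ln(e_5/e_4) / ln(e_4/e_3) = ln(0.000014625/0.00010725)/ln(0.00010725/0.00054916) = ln(0.136364)/ln(0.195298) ≈ 1.2199.
Then e_6 ≈ e_5·(e_5/e_4)^p = 0.000014625·(0.136364)^1.2199 = 0.000014625·0.0879873 ≈ 1.287e-06.

1.3e-6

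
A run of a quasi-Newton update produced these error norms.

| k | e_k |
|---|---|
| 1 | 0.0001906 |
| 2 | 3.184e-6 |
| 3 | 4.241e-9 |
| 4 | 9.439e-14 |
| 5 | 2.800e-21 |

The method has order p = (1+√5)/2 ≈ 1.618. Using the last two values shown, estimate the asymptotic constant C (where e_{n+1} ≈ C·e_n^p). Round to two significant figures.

3.3

C ≈ e_5 / e_4^1.618
  = 2.800e-21 / (9.439e-14)^1.618
  = 2.800e-21 / 8.42229e-22 ≈ 3.3245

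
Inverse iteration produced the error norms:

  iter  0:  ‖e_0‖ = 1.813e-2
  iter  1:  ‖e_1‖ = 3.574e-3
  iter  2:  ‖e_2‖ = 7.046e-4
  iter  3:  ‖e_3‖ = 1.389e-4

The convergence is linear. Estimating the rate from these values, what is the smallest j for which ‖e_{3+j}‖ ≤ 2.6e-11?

10

Rate ρ ≈ ‖e_3‖/‖e_2‖ = 1.389e-4/7.046e-4 = 0.1971.
After j more steps, ‖e_{3+j}‖ ≈ 1.389e-4·ρ^j; need ρ^j ≤ 2.6e-11/1.389e-4 = 1.87185e-07.
j ≥ ln(1.87185e-07)/ln(0.1971) = -15.4912/-1.62404 = 9.539.
So 10 more iterations are needed.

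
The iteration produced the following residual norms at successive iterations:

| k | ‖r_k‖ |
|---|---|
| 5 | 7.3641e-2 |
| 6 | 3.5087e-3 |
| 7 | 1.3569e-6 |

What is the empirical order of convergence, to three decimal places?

2.581

p ≈ ln(‖r_7‖/‖r_6‖) / ln(‖r_6‖/‖r_5‖)
  = ln(1.3569e-6/3.5087e-3) / ln(3.5087e-3/7.3641e-2)
  = ln(0.000386724) / ln(0.047646)
  = -7.857799 / -3.043957 ≈ 2.581442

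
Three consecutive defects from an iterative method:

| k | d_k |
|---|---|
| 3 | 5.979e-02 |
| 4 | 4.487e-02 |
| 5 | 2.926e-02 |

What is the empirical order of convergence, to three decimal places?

p ≈ ln(d_5/d_4) / ln(d_4/d_3)
  = ln(2.926e-02/4.487e-02) / ln(4.487e-02/5.979e-02)
  = ln(0.652106) / ln(0.75046)
  = -0.427548 / -0.287069 ≈ 1.489356

1.489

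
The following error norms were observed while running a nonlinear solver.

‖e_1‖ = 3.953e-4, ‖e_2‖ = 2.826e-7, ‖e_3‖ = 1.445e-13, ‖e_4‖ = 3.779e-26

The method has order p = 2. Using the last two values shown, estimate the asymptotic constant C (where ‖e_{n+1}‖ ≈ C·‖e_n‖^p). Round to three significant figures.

1.81

C ≈ ‖e_4‖ / ‖e_3‖^2
  = 3.779e-26 / (1.445e-13)^2
  = 3.779e-26 / 2.08802e-26 ≈ 1.8098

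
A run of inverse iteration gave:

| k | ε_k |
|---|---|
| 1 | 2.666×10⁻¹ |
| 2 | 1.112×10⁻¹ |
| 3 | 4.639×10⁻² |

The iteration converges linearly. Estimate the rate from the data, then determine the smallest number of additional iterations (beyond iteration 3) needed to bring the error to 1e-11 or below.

26

Rate ρ ≈ ε_3/ε_2 = 4.639×10⁻²/1.112×10⁻¹ = 0.4172.
After j more steps, ε_{3+j} ≈ 4.639×10⁻²·ρ^j; need ρ^j ≤ 1e-11/4.639×10⁻² = 2.15564e-10.
j ≥ ln(2.15564e-10)/ln(0.4172) = -22.2578/-0.87419 = 25.461.
So 26 more iterations are needed.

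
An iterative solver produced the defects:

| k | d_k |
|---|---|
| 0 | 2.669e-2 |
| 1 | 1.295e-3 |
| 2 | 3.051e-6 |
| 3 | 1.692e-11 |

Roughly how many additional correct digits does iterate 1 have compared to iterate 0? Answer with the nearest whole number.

Digits gained ≈ log₁₀(d_0/d_1) = log₁₀(2.669e-2/1.295e-3) = log₁₀(20.61) ≈ 1.314.

1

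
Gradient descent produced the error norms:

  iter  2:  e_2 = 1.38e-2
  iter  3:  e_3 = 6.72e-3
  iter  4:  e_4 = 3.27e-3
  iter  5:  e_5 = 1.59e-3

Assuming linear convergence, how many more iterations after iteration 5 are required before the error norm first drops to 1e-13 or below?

Rate ρ ≈ e_5/e_4 = 1.59e-3/3.27e-3 = 0.4862.
After j more steps, e_{5+j} ≈ 1.59e-3·ρ^j; need ρ^j ≤ 1e-13/1.59e-3 = 6.28931e-11.
j ≥ ln(6.28931e-11)/ln(0.4862) = -23.4896/-0.72114 = 32.573.
So 33 more iterations are needed.

33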